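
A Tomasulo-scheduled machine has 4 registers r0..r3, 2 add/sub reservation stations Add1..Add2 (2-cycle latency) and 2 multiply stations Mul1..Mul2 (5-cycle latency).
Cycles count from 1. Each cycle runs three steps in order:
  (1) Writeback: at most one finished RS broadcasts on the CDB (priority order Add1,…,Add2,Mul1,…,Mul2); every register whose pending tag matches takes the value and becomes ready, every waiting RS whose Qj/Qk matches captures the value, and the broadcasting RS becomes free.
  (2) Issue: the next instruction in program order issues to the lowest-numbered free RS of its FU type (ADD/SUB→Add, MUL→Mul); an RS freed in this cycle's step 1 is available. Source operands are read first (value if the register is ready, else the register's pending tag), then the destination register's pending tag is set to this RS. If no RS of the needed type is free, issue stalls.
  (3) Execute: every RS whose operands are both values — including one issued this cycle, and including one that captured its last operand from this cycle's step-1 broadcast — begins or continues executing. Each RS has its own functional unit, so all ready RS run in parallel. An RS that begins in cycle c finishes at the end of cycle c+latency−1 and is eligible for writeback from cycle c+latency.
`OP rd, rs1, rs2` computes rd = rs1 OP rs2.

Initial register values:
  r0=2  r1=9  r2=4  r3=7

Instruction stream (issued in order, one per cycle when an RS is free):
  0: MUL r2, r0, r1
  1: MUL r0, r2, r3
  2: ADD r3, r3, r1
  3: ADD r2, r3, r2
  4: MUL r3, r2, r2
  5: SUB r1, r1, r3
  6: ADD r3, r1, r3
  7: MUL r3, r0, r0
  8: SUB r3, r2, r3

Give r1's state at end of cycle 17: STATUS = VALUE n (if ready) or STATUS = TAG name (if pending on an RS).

  c1: issue MUL r2<-Mul1  regs: r0:2,r1:9,r2:Mul1,r3:7
  c2: issue MUL r0<-Mul2  regs: r0:Mul2,r1:9,r2:Mul1,r3:7
  c3: issue ADD r3<-Add1  regs: r0:Mul2,r1:9,r2:Mul1,r3:Add1
  c4: issue ADD r2<-Add2  regs: r0:Mul2,r1:9,r2:Add2,r3:Add1
  c5: CDB Add1=16; stall  regs: r0:Mul2,r1:9,r2:Add2,r3:16
  c6: CDB Mul1=18; issue MUL r3<-Mul1  regs: r0:Mul2,r1:9,r2:Add2,r3:Mul1
  c7: issue SUB r1<-Add1  regs: r0:Mul2,r1:Add1,r2:Add2,r3:Mul1
  c8: CDB Add2=34; issue ADD r3<-Add2  regs: r0:Mul2,r1:Add1,r2:34,r3:Add2
  c9: stall  regs: r0:Mul2,r1:Add1,r2:34,r3:Add2
  c10: stall  regs: r0:Mul2,r1:Add1,r2:34,r3:Add2
  c11: CDB Mul2=126; issue MUL r3<-Mul2  regs: r0:126,r1:Add1,r2:34,r3:Mul2
  c12: stall  regs: r0:126,r1:Add1,r2:34,r3:Mul2
  c13: CDB Mul1=1156; stall  regs: r0:126,r1:Add1,r2:34,r3:Mul2
  c14: stall  regs: r0:126,r1:Add1,r2:34,r3:Mul2
  c15: CDB Add1=-1147; issue SUB r3<-Add1  regs: r0:126,r1:-1147,r2:34,r3:Add1
  c16: CDB Mul2=15876  regs: r0:126,r1:-1147,r2:34,r3:Add1
  c17: CDB Add2=9  regs: r0:126,r1:-1147,r2:34,r3:Add1

STATUS = VALUE -1147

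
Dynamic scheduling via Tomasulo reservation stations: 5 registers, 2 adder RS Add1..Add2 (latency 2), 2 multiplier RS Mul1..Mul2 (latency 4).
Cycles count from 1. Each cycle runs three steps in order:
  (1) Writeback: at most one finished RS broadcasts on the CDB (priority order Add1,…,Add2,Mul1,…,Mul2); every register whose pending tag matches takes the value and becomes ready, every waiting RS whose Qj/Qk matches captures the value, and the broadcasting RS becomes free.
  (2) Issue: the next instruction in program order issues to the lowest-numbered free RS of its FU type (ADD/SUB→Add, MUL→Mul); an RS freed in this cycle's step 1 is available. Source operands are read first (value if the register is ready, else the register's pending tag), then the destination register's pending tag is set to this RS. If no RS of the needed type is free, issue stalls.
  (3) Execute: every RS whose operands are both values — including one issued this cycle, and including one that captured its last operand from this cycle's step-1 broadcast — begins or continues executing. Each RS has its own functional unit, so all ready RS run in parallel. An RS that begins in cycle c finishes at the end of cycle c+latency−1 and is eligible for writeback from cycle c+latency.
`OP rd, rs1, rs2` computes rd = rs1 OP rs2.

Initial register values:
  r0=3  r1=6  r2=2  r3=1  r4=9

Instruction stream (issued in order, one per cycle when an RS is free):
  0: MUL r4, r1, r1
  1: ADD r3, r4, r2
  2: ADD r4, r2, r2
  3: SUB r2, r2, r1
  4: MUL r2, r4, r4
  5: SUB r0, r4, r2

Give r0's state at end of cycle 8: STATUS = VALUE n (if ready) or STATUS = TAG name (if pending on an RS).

  c1: issue MUL r4<-Mul1  regs: r0:3,r1:6,r2:2,r3:1,r4:Mul1
  c2: issue ADD r3<-Add1  regs: r0:3,r1:6,r2:2,r3:Add1,r4:Mul1
  c3: issue ADD r4<-Add2  regs: r0:3,r1:6,r2:2,r3:Add1,r4:Add2
  c4: stall  regs: r0:3,r1:6,r2:2,r3:Add1,r4:Add2
  c5: CDB Add2=4; issue SUB r2<-Add2  regs: r0:3,r1:6,r2:Add2,r3:Add1,r4:4
  c6: CDB Mul1=36; issue MUL r2<-Mul1  regs: r0:3,r1:6,r2:Mul1,r3:Add1,r4:4
  c7: CDB Add2=-4; issue SUB r0<-Add2  regs: r0:Add2,r1:6,r2:Mul1,r3:Add1,r4:4
  c8: CDB Add1=38  regs: r0:Add2,r1:6,r2:Mul1,r3:38,r4:4

STATUS = TAG Add2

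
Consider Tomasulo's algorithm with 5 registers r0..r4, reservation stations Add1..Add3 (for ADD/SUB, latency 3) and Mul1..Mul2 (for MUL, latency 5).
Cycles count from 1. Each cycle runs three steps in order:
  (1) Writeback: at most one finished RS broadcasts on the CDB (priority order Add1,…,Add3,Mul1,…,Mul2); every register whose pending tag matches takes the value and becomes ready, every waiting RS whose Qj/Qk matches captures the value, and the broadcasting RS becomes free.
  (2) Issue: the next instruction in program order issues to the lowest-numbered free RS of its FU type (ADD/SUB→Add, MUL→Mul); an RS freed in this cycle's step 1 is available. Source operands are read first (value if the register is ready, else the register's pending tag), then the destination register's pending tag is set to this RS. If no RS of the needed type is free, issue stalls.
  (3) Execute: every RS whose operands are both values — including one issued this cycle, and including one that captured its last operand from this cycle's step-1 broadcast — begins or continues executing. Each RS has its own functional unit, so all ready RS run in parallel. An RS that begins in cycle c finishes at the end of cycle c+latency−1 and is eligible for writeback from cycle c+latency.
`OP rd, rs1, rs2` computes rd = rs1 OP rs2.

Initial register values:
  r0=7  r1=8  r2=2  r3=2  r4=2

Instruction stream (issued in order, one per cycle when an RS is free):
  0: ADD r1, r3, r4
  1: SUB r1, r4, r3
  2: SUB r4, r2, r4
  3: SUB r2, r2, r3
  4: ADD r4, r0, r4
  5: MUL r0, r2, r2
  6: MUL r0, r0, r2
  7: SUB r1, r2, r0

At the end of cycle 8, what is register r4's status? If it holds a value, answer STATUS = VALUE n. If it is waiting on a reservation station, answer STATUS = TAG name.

c1: issue ADD r1<-Add1 | r0:7,r1:Add1,r2:2,r3:2,r4:2
c2: issue SUB r1<-Add2 | r0:7,r1:Add2,r2:2,r3:2,r4:2
c3: issue SUB r4<-Add3 | r0:7,r1:Add2,r2:2,r3:2,r4:Add3
c4: CDB Add1=4; issue SUB r2<-Add1 | r0:7,r1:Add2,r2:Add1,r3:2,r4:Add3
c5: CDB Add2=0; issue ADD r4<-Add2 | r0:7,r1:0,r2:Add1,r3:2,r4:Add2
c6: CDB Add3=0; issue MUL r0<-Mul1 | r0:Mul1,r1:0,r2:Add1,r3:2,r4:Add2
c7: CDB Add1=0; issue MUL r0<-Mul2 | r0:Mul2,r1:0,r2:0,r3:2,r4:Add2
c8: issue SUB r1<-Add1 | r0:Mul2,r1:Add1,r2:0,r3:2,r4:Add2

STATUS = TAG Add2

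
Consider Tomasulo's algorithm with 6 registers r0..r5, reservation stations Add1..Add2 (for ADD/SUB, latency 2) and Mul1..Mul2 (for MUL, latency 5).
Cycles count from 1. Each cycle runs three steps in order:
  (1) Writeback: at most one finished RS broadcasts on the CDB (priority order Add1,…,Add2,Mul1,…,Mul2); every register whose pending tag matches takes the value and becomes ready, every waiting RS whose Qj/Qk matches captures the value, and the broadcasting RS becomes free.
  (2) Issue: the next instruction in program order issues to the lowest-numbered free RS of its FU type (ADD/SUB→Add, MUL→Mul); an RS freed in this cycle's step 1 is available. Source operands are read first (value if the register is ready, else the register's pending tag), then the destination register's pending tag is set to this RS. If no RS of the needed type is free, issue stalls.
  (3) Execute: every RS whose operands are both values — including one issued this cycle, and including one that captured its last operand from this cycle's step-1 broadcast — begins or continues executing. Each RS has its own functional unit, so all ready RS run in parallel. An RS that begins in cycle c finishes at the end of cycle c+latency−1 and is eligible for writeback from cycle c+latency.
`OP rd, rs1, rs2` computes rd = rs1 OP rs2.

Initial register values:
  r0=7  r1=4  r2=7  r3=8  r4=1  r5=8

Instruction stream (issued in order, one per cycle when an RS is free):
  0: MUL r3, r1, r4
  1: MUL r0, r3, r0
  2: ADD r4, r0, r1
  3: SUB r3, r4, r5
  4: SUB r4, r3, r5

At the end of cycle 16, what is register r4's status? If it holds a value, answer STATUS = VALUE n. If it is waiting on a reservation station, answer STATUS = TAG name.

STATUS = TAG Add1

  c1: issue MUL r3<-Mul1  regs: r0:7,r1:4,r2:7,r3:Mul1,r4:1,r5:8
  c2: issue MUL r0<-Mul2  regs: r0:Mul2,r1:4,r2:7,r3:Mul1,r4:1,r5:8
  c3: issue ADD r4<-Add1  regs: r0:Mul2,r1:4,r2:7,r3:Mul1,r4:Add1,r5:8
  c4: issue SUB r3<-Add2  regs: r0:Mul2,r1:4,r2:7,r3:Add2,r4:Add1,r5:8
  c5: stall  regs: r0:Mul2,r1:4,r2:7,r3:Add2,r4:Add1,r5:8
  c6: CDB Mul1=4; stall  regs: r0:Mul2,r1:4,r2:7,r3:Add2,r4:Add1,r5:8
  c7: stall  regs: r0:Mul2,r1:4,r2:7,r3:Add2,r4:Add1,r5:8
  c8: stall  regs: r0:Mul2,r1:4,r2:7,r3:Add2,r4:Add1,r5:8
  c9: stall  regs: r0:Mul2,r1:4,r2:7,r3:Add2,r4:Add1,r5:8
  c10: stall  regs: r0:Mul2,r1:4,r2:7,r3:Add2,r4:Add1,r5:8
  c11: CDB Mul2=28; stall  regs: r0:28,r1:4,r2:7,r3:Add2,r4:Add1,r5:8
  c12: stall  regs: r0:28,r1:4,r2:7,r3:Add2,r4:Add1,r5:8
  c13: CDB Add1=32; issue SUB r4<-Add1  regs: r0:28,r1:4,r2:7,r3:Add2,r4:Add1,r5:8
  c14: -  regs: r0:28,r1:4,r2:7,r3:Add2,r4:Add1,r5:8
  c15: CDB Add2=24  regs: r0:28,r1:4,r2:7,r3:24,r4:Add1,r5:8
  c16: -  regs: r0:28,r1:4,r2:7,r3:24,r4:Add1,r5:8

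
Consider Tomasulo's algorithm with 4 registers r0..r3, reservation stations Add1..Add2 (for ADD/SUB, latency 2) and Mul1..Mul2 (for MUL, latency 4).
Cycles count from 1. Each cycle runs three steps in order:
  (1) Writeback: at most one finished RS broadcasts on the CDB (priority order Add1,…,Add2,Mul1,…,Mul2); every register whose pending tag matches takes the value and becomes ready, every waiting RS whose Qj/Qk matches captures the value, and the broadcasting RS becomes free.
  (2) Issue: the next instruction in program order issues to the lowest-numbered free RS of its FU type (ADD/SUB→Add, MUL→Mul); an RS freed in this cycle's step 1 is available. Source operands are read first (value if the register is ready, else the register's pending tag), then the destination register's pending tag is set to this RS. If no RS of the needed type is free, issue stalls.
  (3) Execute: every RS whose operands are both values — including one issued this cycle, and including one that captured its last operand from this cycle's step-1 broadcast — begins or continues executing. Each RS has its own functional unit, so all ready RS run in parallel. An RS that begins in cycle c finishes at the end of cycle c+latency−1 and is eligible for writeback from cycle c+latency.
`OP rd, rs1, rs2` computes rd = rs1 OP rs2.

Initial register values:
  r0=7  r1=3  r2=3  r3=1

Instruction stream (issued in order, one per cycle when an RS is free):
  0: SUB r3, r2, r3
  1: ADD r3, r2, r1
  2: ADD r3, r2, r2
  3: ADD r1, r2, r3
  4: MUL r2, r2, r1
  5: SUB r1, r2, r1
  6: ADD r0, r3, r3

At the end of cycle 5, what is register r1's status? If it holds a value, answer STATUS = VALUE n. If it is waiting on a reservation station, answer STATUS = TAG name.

STATUS = TAG Add2

  c1: issue SUB r3<-Add1  regs: r0:7,r1:3,r2:3,r3:Add1
  c2: issue ADD r3<-Add2  regs: r0:7,r1:3,r2:3,r3:Add2
  c3: CDB Add1=2; issue ADD r3<-Add1  regs: r0:7,r1:3,r2:3,r3:Add1
  c4: CDB Add2=6; issue ADD r1<-Add2  regs: r0:7,r1:Add2,r2:3,r3:Add1
  c5: CDB Add1=6; issue MUL r2<-Mul1  regs: r0:7,r1:Add2,r2:Mul1,r3:6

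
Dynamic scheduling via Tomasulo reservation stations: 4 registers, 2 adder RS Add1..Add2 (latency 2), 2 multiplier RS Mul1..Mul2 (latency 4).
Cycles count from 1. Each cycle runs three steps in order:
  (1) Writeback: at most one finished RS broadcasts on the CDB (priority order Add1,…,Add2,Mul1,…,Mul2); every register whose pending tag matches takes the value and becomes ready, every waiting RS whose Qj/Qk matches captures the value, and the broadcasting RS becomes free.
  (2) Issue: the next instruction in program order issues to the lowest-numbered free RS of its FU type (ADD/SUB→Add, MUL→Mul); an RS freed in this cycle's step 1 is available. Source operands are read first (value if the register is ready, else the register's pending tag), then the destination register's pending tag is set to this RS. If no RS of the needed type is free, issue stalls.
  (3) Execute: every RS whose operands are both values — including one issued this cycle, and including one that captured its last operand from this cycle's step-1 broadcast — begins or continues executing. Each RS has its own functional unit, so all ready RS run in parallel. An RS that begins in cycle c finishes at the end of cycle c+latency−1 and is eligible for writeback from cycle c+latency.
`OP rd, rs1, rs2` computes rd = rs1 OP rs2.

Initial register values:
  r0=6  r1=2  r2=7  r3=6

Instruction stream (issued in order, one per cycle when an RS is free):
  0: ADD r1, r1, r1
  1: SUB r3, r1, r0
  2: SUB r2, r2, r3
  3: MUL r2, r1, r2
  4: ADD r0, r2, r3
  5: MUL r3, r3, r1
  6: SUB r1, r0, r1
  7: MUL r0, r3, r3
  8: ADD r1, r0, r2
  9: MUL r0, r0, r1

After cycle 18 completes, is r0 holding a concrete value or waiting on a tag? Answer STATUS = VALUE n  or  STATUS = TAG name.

  c1: issue ADD r1<-Add1  regs: r0:6,r1:Add1,r2:7,r3:6
  c2: issue SUB r3<-Add2  regs: r0:6,r1:Add1,r2:7,r3:Add2
  c3: CDB Add1=4; issue SUB r2<-Add1  regs: r0:6,r1:4,r2:Add1,r3:Add2
  c4: issue MUL r2<-Mul1  regs: r0:6,r1:4,r2:Mul1,r3:Add2
  c5: CDB Add2=-2; issue ADD r0<-Add2  regs: r0:Add2,r1:4,r2:Mul1,r3:-2
  c6: issue MUL r3<-Mul2  regs: r0:Add2,r1:4,r2:Mul1,r3:Mul2
  c7: CDB Add1=9; issue SUB r1<-Add1  regs: r0:Add2,r1:Add1,r2:Mul1,r3:Mul2
  c8: stall  regs: r0:Add2,r1:Add1,r2:Mul1,r3:Mul2
  c9: stall  regs: r0:Add2,r1:Add1,r2:Mul1,r3:Mul2
  c10: CDB Mul2=-8; issue MUL r0<-Mul2  regs: r0:Mul2,r1:Add1,r2:Mul1,r3:-8
  c11: CDB Mul1=36; stall  regs: r0:Mul2,r1:Add1,r2:36,r3:-8
  c12: stall  regs: r0:Mul2,r1:Add1,r2:36,r3:-8
  c13: CDB Add2=34; issue ADD r1<-Add2  regs: r0:Mul2,r1:Add2,r2:36,r3:-8
  c14: CDB Mul2=64; issue MUL r0<-Mul1  regs: r0:Mul1,r1:Add2,r2:36,r3:-8
  c15: CDB Add1=30  regs: r0:Mul1,r1:Add2,r2:36,r3:-8
  c16: CDB Add2=100  regs: r0:Mul1,r1:100,r2:36,r3:-8
  c17: -  regs: r0:Mul1,r1:100,r2:36,r3:-8
  c18: -  regs: r0:Mul1,r1:100,r2:36,r3:-8

STATUS = TAG Mul1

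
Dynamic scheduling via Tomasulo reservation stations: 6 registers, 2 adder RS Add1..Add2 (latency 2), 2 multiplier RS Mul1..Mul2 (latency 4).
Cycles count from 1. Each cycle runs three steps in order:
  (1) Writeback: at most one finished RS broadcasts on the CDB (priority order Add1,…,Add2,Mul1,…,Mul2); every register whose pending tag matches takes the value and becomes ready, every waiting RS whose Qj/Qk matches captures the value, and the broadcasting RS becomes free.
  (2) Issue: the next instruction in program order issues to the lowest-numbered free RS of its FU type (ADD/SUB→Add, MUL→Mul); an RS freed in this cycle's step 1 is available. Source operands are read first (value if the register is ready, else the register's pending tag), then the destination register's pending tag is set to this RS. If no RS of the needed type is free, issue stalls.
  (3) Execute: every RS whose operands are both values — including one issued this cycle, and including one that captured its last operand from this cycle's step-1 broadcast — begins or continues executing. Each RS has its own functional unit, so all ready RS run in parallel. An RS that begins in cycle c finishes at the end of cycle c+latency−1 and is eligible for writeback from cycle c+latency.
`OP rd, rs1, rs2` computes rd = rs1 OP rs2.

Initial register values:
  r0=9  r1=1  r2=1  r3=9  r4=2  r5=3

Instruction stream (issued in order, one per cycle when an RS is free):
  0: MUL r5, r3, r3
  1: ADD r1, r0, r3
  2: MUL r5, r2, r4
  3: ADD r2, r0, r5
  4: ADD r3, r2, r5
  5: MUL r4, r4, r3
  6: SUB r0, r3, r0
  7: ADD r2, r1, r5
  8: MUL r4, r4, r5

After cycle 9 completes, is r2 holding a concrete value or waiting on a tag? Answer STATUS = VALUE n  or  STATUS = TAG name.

cycle 1: issue MUL r5<-Mul1 // r0:9,r1:1,r2:1,r3:9,r4:2,r5:Mul1
cycle 2: issue ADD r1<-Add1 // r0:9,r1:Add1,r2:1,r3:9,r4:2,r5:Mul1
cycle 3: issue MUL r5<-Mul2 // r0:9,r1:Add1,r2:1,r3:9,r4:2,r5:Mul2
cycle 4: CDB Add1=18; issue ADD r2<-Add1 // r0:9,r1:18,r2:Add1,r3:9,r4:2,r5:Mul2
cycle 5: CDB Mul1=81; issue ADD r3<-Add2 // r0:9,r1:18,r2:Add1,r3:Add2,r4:2,r5:Mul2
cycle 6: issue MUL r4<-Mul1 // r0:9,r1:18,r2:Add1,r3:Add2,r4:Mul1,r5:Mul2
cycle 7: CDB Mul2=2; stall // r0:9,r1:18,r2:Add1,r3:Add2,r4:Mul1,r5:2
cycle 8: stall // r0:9,r1:18,r2:Add1,r3:Add2,r4:Mul1,r5:2
cycle 9: CDB Add1=11; issue SUB r0<-Add1 // r0:Add1,r1:18,r2:11,r3:Add2,r4:Mul1,r5:2

STATUS = VALUE 11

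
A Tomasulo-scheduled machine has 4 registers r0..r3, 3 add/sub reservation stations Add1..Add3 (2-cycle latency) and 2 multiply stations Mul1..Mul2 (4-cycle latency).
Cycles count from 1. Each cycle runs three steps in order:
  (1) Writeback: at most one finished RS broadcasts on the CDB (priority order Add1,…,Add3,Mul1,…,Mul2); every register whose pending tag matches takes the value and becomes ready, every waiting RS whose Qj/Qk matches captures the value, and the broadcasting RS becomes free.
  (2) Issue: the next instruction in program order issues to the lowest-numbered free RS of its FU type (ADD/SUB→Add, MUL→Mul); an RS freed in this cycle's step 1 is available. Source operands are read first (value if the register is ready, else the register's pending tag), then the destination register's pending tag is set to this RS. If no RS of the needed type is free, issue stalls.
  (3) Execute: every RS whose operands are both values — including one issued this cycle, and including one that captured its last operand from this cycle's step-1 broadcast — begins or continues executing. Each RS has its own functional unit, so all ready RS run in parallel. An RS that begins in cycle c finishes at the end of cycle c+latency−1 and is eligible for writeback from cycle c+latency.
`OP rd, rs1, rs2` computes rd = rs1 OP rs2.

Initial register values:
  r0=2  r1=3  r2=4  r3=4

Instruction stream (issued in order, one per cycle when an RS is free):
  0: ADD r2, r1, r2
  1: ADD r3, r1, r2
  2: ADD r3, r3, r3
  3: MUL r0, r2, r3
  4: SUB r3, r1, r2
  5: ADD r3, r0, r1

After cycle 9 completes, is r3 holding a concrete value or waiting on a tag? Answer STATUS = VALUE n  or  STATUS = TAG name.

STATUS = TAG Add3

cycle 1: issue ADD r2<-Add1 // r0:2,r1:3,r2:Add1,r3:4
cycle 2: issue ADD r3<-Add2 // r0:2,r1:3,r2:Add1,r3:Add2
cycle 3: CDB Add1=7; issue ADD r3<-Add1 // r0:2,r1:3,r2:7,r3:Add1
cycle 4: issue MUL r0<-Mul1 // r0:Mul1,r1:3,r2:7,r3:Add1
cycle 5: CDB Add2=10; issue SUB r3<-Add2 // r0:Mul1,r1:3,r2:7,r3:Add2
cycle 6: issue ADD r3<-Add3 // r0:Mul1,r1:3,r2:7,r3:Add3
cycle 7: CDB Add1=20 // r0:Mul1,r1:3,r2:7,r3:Add3
cycle 8: CDB Add2=-4 // r0:Mul1,r1:3,r2:7,r3:Add3
cycle 9: - // r0:Mul1,r1:3,r2:7,r3:Add3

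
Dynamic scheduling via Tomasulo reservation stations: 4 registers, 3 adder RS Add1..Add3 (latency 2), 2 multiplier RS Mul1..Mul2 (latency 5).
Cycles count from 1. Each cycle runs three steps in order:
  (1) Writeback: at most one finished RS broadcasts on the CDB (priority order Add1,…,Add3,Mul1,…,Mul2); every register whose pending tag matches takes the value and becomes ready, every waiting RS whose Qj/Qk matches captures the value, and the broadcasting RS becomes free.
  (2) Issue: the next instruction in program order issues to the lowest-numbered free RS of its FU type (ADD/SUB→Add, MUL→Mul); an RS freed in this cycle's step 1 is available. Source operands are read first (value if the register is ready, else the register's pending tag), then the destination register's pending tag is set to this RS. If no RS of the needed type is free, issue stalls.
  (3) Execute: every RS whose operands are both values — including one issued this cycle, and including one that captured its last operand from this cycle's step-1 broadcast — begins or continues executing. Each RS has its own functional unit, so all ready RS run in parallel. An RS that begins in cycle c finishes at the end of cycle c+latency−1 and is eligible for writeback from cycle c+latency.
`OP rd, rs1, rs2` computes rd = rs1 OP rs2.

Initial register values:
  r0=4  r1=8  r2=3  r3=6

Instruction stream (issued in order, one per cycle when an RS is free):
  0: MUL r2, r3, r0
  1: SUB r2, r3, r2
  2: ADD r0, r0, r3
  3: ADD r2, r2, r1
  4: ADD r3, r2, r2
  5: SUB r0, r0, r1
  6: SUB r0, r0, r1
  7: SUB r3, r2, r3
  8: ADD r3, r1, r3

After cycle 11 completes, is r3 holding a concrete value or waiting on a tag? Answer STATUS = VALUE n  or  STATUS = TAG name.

STATUS = TAG Add3

cycle 1: issue MUL r2<-Mul1 // r0:4,r1:8,r2:Mul1,r3:6
cycle 2: issue SUB r2<-Add1 // r0:4,r1:8,r2:Add1,r3:6
cycle 3: issue ADD r0<-Add2 // r0:Add2,r1:8,r2:Add1,r3:6
cycle 4: issue ADD r2<-Add3 // r0:Add2,r1:8,r2:Add3,r3:6
cycle 5: CDB Add2=10; issue ADD r3<-Add2 // r0:10,r1:8,r2:Add3,r3:Add2
cycle 6: CDB Mul1=24; stall // r0:10,r1:8,r2:Add3,r3:Add2
cycle 7: stall // r0:10,r1:8,r2:Add3,r3:Add2
cycle 8: CDB Add1=-18; issue SUB r0<-Add1 // r0:Add1,r1:8,r2:Add3,r3:Add2
cycle 9: stall // r0:Add1,r1:8,r2:Add3,r3:Add2
cycle 10: CDB Add1=2; issue SUB r0<-Add1 // r0:Add1,r1:8,r2:Add3,r3:Add2
cycle 11: CDB Add3=-10; issue SUB r3<-Add3 // r0:Add1,r1:8,r2:-10,r3:Add3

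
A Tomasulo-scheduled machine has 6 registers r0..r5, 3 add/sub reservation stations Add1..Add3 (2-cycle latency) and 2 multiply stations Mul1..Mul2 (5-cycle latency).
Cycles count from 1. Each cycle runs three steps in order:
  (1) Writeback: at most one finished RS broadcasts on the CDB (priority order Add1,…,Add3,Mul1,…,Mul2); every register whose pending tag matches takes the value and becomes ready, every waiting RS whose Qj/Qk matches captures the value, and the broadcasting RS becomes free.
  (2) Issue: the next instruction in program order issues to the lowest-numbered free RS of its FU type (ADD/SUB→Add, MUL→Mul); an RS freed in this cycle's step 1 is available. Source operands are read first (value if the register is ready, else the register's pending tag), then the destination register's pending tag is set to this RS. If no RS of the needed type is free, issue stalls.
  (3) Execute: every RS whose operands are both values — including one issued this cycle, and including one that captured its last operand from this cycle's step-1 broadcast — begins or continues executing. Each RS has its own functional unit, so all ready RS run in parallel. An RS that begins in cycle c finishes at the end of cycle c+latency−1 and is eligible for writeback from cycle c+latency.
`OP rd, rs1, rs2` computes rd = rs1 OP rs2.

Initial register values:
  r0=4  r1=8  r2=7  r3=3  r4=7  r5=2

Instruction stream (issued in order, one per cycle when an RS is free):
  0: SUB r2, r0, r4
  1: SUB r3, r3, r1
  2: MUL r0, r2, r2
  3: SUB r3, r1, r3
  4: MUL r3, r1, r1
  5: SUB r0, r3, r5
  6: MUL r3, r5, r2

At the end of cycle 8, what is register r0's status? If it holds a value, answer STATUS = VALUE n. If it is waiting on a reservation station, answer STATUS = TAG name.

  c1: issue SUB r2<-Add1  regs: r0:4,r1:8,r2:Add1,r3:3,r4:7,r5:2
  c2: issue SUB r3<-Add2  regs: r0:4,r1:8,r2:Add1,r3:Add2,r4:7,r5:2
  c3: CDB Add1=-3; issue MUL r0<-Mul1  regs: r0:Mul1,r1:8,r2:-3,r3:Add2,r4:7,r5:2
  c4: CDB Add2=-5; issue SUB r3<-Add1  regs: r0:Mul1,r1:8,r2:-3,r3:Add1,r4:7,r5:2
  c5: issue MUL r3<-Mul2  regs: r0:Mul1,r1:8,r2:-3,r3:Mul2,r4:7,r5:2
  c6: CDB Add1=13; issue SUB r0<-Add1  regs: r0:Add1,r1:8,r2:-3,r3:Mul2,r4:7,r5:2
  c7: stall  regs: r0:Add1,r1:8,r2:-3,r3:Mul2,r4:7,r5:2
  c8: CDB Mul1=9; issue MUL r3<-Mul1  regs: r0:Add1,r1:8,r2:-3,r3:Mul1,r4:7,r5:2

STATUS = TAG Add1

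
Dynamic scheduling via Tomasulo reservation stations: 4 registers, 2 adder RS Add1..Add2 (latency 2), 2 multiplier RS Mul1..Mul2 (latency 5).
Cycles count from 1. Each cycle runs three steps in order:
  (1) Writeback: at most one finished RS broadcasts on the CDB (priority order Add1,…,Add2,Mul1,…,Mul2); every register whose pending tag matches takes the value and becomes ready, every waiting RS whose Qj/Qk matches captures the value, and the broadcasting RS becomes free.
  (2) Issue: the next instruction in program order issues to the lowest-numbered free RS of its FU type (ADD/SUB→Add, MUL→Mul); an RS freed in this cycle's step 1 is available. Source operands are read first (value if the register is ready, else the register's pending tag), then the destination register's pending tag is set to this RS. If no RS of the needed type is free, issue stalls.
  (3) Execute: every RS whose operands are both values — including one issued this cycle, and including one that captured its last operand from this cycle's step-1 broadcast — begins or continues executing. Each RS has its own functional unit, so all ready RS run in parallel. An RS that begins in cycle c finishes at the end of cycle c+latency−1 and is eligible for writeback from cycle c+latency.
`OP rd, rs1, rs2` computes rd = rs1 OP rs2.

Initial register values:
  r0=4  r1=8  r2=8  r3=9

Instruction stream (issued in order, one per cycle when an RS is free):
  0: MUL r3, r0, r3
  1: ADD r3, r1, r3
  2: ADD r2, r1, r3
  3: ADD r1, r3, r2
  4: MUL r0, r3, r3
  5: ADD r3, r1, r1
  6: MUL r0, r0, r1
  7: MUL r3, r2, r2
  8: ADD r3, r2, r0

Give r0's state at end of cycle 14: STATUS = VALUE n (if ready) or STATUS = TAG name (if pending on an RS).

c1: issue MUL r3<-Mul1 | r0:4,r1:8,r2:8,r3:Mul1
c2: issue ADD r3<-Add1 | r0:4,r1:8,r2:8,r3:Add1
c3: issue ADD r2<-Add2 | r0:4,r1:8,r2:Add2,r3:Add1
c4: stall | r0:4,r1:8,r2:Add2,r3:Add1
c5: stall | r0:4,r1:8,r2:Add2,r3:Add1
c6: CDB Mul1=36; stall | r0:4,r1:8,r2:Add2,r3:Add1
c7: stall | r0:4,r1:8,r2:Add2,r3:Add1
c8: CDB Add1=44; issue ADD r1<-Add1 | r0:4,r1:Add1,r2:Add2,r3:44
c9: issue MUL r0<-Mul1 | r0:Mul1,r1:Add1,r2:Add2,r3:44
c10: CDB Add2=52; issue ADD r3<-Add2 | r0:Mul1,r1:Add1,r2:52,r3:Add2
c11: issue MUL r0<-Mul2 | r0:Mul2,r1:Add1,r2:52,r3:Add2
c12: CDB Add1=96; stall | r0:Mul2,r1:96,r2:52,r3:Add2
c13: stall | r0:Mul2,r1:96,r2:52,r3:Add2
c14: CDB Add2=192; stall | r0:Mul2,r1:96,r2:52,r3:192

STATUS = TAG Mul2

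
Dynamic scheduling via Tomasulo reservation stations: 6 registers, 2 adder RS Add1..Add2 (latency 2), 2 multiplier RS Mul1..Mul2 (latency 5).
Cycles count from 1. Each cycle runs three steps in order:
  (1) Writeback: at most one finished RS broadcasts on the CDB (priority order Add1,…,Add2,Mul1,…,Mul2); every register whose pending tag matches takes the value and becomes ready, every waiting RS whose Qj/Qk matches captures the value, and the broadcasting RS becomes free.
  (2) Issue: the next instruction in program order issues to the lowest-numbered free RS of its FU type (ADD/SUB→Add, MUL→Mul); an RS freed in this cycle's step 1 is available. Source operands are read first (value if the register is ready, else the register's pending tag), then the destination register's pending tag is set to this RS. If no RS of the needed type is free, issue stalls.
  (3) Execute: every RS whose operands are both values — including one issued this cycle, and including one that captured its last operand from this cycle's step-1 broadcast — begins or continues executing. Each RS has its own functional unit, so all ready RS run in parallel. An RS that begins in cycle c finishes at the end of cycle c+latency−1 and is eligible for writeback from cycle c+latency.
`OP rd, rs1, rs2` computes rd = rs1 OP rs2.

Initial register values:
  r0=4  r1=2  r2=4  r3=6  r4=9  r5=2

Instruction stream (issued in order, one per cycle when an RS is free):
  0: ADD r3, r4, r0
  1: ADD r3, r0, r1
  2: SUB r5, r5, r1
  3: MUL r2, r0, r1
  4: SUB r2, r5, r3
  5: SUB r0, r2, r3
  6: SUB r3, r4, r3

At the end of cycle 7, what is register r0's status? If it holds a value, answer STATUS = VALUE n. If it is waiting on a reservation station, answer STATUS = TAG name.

STATUS = TAG Add2

cycle 1: issue ADD r3<-Add1 // r0:4,r1:2,r2:4,r3:Add1,r4:9,r5:2
cycle 2: issue ADD r3<-Add2 // r0:4,r1:2,r2:4,r3:Add2,r4:9,r5:2
cycle 3: CDB Add1=13; issue SUB r5<-Add1 // r0:4,r1:2,r2:4,r3:Add2,r4:9,r5:Add1
cycle 4: CDB Add2=6; issue MUL r2<-Mul1 // r0:4,r1:2,r2:Mul1,r3:6,r4:9,r5:Add1
cycle 5: CDB Add1=0; issue SUB r2<-Add1 // r0:4,r1:2,r2:Add1,r3:6,r4:9,r5:0
cycle 6: issue SUB r0<-Add2 // r0:Add2,r1:2,r2:Add1,r3:6,r4:9,r5:0
cycle 7: CDB Add1=-6; issue SUB r3<-Add1 // r0:Add2,r1:2,r2:-6,r3:Add1,r4:9,r5:0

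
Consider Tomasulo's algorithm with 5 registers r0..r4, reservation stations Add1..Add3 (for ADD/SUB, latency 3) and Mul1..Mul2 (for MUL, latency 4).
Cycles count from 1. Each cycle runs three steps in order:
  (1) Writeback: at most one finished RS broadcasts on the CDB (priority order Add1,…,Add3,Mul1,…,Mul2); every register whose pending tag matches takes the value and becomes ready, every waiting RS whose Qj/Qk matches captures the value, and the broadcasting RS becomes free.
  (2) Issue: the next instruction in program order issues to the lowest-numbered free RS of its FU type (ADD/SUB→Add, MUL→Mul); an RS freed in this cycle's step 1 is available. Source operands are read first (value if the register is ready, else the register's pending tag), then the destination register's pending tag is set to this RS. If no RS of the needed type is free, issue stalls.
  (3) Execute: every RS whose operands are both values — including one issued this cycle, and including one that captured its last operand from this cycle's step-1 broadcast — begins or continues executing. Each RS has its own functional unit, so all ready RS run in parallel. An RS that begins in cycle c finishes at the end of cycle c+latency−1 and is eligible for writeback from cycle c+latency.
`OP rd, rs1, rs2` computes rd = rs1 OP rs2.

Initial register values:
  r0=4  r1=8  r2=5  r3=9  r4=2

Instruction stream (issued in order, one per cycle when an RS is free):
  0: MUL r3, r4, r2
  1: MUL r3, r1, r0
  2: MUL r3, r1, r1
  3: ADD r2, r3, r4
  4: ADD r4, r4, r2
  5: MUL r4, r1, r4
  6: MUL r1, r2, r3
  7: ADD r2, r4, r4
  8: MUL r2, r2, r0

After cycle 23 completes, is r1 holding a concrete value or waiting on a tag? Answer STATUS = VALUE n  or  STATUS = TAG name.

STATUS = VALUE 4224

  c1: issue MUL r3<-Mul1  regs: r0:4,r1:8,r2:5,r3:Mul1,r4:2
  c2: issue MUL r3<-Mul2  regs: r0:4,r1:8,r2:5,r3:Mul2,r4:2
  c3: stall  regs: r0:4,r1:8,r2:5,r3:Mul2,r4:2
  c4: stall  regs: r0:4,r1:8,r2:5,r3:Mul2,r4:2
  c5: CDB Mul1=10; issue MUL r3<-Mul1  regs: r0:4,r1:8,r2:5,r3:Mul1,r4:2
  c6: CDB Mul2=32; issue ADD r2<-Add1  regs: r0:4,r1:8,r2:Add1,r3:Mul1,r4:2
  c7: issue ADD r4<-Add2  regs: r0:4,r1:8,r2:Add1,r3:Mul1,r4:Add2
  c8: issue MUL r4<-Mul2  regs: r0:4,r1:8,r2:Add1,r3:Mul1,r4:Mul2
  c9: CDB Mul1=64; issue MUL r1<-Mul1  regs: r0:4,r1:Mul1,r2:Add1,r3:64,r4:Mul2
  c10: issue ADD r2<-Add3  regs: r0:4,r1:Mul1,r2:Add3,r3:64,r4:Mul2
  c11: stall  regs: r0:4,r1:Mul1,r2:Add3,r3:64,r4:Mul2
  c12: CDB Add1=66; stall  regs: r0:4,r1:Mul1,r2:Add3,r3:64,r4:Mul2
  c13: stall  regs: r0:4,r1:Mul1,r2:Add3,r3:64,r4:Mul2
  c14: stall  regs: r0:4,r1:Mul1,r2:Add3,r3:64,r4:Mul2
  c15: CDB Add2=68; stall  regs: r0:4,r1:Mul1,r2:Add3,r3:64,r4:Mul2
  c16: CDB Mul1=4224; issue MUL r2<-Mul1  regs: r0:4,r1:4224,r2:Mul1,r3:64,r4:Mul2
  c17: -  regs: r0:4,r1:4224,r2:Mul1,r3:64,r4:Mul2
  c18: -  regs: r0:4,r1:4224,r2:Mul1,r3:64,r4:Mul2
  c19: CDB Mul2=544  regs: r0:4,r1:4224,r2:Mul1,r3:64,r4:544
  c20: -  regs: r0:4,r1:4224,r2:Mul1,r3:64,r4:544
  c21: -  regs: r0:4,r1:4224,r2:Mul1,r3:64,r4:544
  c22: CDB Add3=1088  regs: r0:4,r1:4224,r2:Mul1,r3:64,r4:544
  c23: -  regs: r0:4,r1:4224,r2:Mul1,r3:64,r4:544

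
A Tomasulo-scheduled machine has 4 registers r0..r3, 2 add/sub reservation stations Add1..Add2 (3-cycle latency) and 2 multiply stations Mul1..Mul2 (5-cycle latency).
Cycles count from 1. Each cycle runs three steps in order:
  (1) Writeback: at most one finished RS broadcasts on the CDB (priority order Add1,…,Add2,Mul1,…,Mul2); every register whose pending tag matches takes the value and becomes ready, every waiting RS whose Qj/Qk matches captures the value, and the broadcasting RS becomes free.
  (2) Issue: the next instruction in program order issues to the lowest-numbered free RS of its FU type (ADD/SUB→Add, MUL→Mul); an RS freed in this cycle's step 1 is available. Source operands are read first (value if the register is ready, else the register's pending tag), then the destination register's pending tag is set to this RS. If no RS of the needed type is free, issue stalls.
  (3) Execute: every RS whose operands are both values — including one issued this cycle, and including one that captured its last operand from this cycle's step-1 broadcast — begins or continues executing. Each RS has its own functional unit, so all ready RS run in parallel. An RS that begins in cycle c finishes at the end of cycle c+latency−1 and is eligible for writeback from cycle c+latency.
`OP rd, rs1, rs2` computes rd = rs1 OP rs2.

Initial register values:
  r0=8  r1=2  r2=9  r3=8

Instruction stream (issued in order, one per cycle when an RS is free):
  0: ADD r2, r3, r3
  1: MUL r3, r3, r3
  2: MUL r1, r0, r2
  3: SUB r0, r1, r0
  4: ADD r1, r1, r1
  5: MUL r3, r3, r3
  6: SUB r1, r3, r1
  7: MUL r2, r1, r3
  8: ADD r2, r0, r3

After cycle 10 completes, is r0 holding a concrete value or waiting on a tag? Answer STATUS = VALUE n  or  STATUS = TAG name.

STATUS = TAG Add1

  c1: issue ADD r2<-Add1  regs: r0:8,r1:2,r2:Add1,r3:8
  c2: issue MUL r3<-Mul1  regs: r0:8,r1:2,r2:Add1,r3:Mul1
  c3: issue MUL r1<-Mul2  regs: r0:8,r1:Mul2,r2:Add1,r3:Mul1
  c4: CDB Add1=16; issue SUB r0<-Add1  regs: r0:Add1,r1:Mul2,r2:16,r3:Mul1
  c5: issue ADD r1<-Add2  regs: r0:Add1,r1:Add2,r2:16,r3:Mul1
  c6: stall  regs: r0:Add1,r1:Add2,r2:16,r3:Mul1
  c7: CDB Mul1=64; issue MUL r3<-Mul1  regs: r0:Add1,r1:Add2,r2:16,r3:Mul1
  c8: stall  regs: r0:Add1,r1:Add2,r2:16,r3:Mul1
  c9: CDB Mul2=128; stall  regs: r0:Add1,r1:Add2,r2:16,r3:Mul1
  c10: stall  regs: r0:Add1,r1:Add2,r2:16,r3:Mul1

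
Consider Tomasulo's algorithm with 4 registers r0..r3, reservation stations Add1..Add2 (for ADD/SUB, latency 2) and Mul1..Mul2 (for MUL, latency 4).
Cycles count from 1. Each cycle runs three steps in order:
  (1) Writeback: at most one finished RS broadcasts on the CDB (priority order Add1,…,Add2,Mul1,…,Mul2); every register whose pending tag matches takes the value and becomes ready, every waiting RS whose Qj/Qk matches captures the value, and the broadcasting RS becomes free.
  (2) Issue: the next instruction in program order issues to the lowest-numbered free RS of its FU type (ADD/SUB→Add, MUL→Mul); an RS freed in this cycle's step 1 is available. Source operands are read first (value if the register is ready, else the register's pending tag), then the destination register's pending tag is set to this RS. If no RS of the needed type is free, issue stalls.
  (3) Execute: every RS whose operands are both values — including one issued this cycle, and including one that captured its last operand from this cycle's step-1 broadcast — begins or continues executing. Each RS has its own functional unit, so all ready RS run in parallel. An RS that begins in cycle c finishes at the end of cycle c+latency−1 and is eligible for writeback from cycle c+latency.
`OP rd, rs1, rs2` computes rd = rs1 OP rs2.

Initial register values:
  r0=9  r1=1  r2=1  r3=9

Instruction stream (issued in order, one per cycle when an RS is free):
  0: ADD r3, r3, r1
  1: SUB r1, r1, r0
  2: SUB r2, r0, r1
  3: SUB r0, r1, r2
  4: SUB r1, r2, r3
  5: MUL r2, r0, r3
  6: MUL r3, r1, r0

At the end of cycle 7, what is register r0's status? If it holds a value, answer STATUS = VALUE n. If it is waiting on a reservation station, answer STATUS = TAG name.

c1: issue ADD r3<-Add1 | r0:9,r1:1,r2:1,r3:Add1
c2: issue SUB r1<-Add2 | r0:9,r1:Add2,r2:1,r3:Add1
c3: CDB Add1=10; issue SUB r2<-Add1 | r0:9,r1:Add2,r2:Add1,r3:10
c4: CDB Add2=-8; issue SUB r0<-Add2 | r0:Add2,r1:-8,r2:Add1,r3:10
c5: stall | r0:Add2,r1:-8,r2:Add1,r3:10
c6: CDB Add1=17; issue SUB r1<-Add1 | r0:Add2,r1:Add1,r2:17,r3:10
c7: issue MUL r2<-Mul1 | r0:Add2,r1:Add1,r2:Mul1,r3:10

STATUS = TAG Add2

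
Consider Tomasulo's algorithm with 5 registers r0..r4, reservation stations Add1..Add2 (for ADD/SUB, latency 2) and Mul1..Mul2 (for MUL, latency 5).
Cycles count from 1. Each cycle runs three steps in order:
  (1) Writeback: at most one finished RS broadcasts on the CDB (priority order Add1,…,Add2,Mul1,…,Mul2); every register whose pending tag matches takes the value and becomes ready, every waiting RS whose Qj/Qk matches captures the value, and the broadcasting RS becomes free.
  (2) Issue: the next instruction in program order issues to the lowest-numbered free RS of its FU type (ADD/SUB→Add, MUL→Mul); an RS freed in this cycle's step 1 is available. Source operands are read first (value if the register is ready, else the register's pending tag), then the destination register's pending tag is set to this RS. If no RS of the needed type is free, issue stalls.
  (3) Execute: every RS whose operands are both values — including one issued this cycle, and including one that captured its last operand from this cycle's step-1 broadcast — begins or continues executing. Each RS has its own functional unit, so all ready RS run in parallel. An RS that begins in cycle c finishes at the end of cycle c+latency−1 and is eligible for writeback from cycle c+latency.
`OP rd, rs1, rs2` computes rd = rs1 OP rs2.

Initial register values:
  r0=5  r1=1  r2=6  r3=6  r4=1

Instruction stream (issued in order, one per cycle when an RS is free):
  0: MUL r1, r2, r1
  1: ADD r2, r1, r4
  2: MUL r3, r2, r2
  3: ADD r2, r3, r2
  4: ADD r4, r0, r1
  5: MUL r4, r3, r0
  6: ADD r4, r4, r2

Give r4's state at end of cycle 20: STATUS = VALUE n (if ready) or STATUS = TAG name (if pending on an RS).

  c1: issue MUL r1<-Mul1  regs: r0:5,r1:Mul1,r2:6,r3:6,r4:1
  c2: issue ADD r2<-Add1  regs: r0:5,r1:Mul1,r2:Add1,r3:6,r4:1
  c3: issue MUL r3<-Mul2  regs: r0:5,r1:Mul1,r2:Add1,r3:Mul2,r4:1
  c4: issue ADD r2<-Add2  regs: r0:5,r1:Mul1,r2:Add2,r3:Mul2,r4:1
  c5: stall  regs: r0:5,r1:Mul1,r2:Add2,r3:Mul2,r4:1
  c6: CDB Mul1=6; stall  regs: r0:5,r1:6,r2:Add2,r3:Mul2,r4:1
  c7: stall  regs: r0:5,r1:6,r2:Add2,r3:Mul2,r4:1
  c8: CDB Add1=7; issue ADD r4<-Add1  regs: r0:5,r1:6,r2:Add2,r3:Mul2,r4:Add1
  c9: issue MUL r4<-Mul1  regs: r0:5,r1:6,r2:Add2,r3:Mul2,r4:Mul1
  c10: CDB Add1=11; issue ADD r4<-Add1  regs: r0:5,r1:6,r2:Add2,r3:Mul2,r4:Add1
  c11: -  regs: r0:5,r1:6,r2:Add2,r3:Mul2,r4:Add1
  c12: -  regs: r0:5,r1:6,r2:Add2,r3:Mul2,r4:Add1
  c13: CDB Mul2=49  regs: r0:5,r1:6,r2:Add2,r3:49,r4:Add1
  c14: -  regs: r0:5,r1:6,r2:Add2,r3:49,r4:Add1
  c15: CDB Add2=56  regs: r0:5,r1:6,r2:56,r3:49,r4:Add1
  c16: -  regs: r0:5,r1:6,r2:56,r3:49,r4:Add1
  c17: -  regs: r0:5,r1:6,r2:56,r3:49,r4:Add1
  c18: CDB Mul1=245  regs: r0:5,r1:6,r2:56,r3:49,r4:Add1
  c19: -  regs: r0:5,r1:6,r2:56,r3:49,r4:Add1
  c20: CDB Add1=301  regs: r0:5,r1:6,r2:56,r3:49,r4:301

STATUS = VALUE 301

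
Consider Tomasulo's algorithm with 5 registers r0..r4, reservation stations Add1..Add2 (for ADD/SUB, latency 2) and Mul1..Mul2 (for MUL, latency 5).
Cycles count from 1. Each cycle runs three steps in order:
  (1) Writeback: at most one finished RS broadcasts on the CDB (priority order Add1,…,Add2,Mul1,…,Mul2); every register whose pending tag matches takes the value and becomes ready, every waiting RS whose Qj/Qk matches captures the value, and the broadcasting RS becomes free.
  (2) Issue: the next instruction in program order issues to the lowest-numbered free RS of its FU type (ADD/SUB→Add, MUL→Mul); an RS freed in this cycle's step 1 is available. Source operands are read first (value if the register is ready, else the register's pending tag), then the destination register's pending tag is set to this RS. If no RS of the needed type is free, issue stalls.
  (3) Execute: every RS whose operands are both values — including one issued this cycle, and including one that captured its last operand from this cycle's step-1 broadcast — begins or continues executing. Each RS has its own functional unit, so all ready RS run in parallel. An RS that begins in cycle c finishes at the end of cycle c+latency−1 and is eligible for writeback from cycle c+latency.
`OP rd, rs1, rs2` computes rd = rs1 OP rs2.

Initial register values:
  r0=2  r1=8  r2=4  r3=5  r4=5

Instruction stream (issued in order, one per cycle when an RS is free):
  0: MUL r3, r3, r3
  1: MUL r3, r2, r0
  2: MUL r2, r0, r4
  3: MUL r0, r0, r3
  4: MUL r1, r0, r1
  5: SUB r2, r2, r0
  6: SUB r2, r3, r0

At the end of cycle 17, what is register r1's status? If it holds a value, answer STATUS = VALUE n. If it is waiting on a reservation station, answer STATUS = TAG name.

  c1: issue MUL r3<-Mul1  regs: r0:2,r1:8,r2:4,r3:Mul1,r4:5
  c2: issue MUL r3<-Mul2  regs: r0:2,r1:8,r2:4,r3:Mul2,r4:5
  c3: stall  regs: r0:2,r1:8,r2:4,r3:Mul2,r4:5
  c4: stall  regs: r0:2,r1:8,r2:4,r3:Mul2,r4:5
  c5: stall  regs: r0:2,r1:8,r2:4,r3:Mul2,r4:5
  c6: CDB Mul1=25; issue MUL r2<-Mul1  regs: r0:2,r1:8,r2:Mul1,r3:Mul2,r4:5
  c7: CDB Mul2=8; issue MUL r0<-Mul2  regs: r0:Mul2,r1:8,r2:Mul1,r3:8,r4:5
  c8: stall  regs: r0:Mul2,r1:8,r2:Mul1,r3:8,r4:5
  c9: stall  regs: r0:Mul2,r1:8,r2:Mul1,r3:8,r4:5
  c10: stall  regs: r0:Mul2,r1:8,r2:Mul1,r3:8,r4:5
  c11: CDB Mul1=10; issue MUL r1<-Mul1  regs: r0:Mul2,r1:Mul1,r2:10,r3:8,r4:5
  c12: CDB Mul2=16; issue SUB r2<-Add1  regs: r0:16,r1:Mul1,r2:Add1,r3:8,r4:5
  c13: issue SUB r2<-Add2  regs: r0:16,r1:Mul1,r2:Add2,r3:8,r4:5
  c14: CDB Add1=-6  regs: r0:16,r1:Mul1,r2:Add2,r3:8,r4:5
  c15: CDB Add2=-8  regs: r0:16,r1:Mul1,r2:-8,r3:8,r4:5
  c16: -  regs: r0:16,r1:Mul1,r2:-8,r3:8,r4:5
  c17: CDB Mul1=128  regs: r0:16,r1:128,r2:-8,r3:8,r4:5

STATUS = VALUE 128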